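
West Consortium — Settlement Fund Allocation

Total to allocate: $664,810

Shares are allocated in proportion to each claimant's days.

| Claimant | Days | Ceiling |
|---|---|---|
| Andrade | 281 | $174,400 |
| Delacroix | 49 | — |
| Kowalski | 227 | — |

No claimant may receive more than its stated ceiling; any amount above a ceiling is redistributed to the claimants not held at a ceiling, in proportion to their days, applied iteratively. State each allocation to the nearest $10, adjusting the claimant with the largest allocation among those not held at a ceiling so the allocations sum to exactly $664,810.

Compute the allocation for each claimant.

Days total: 557.
Pro-rata shares before constraints: Andrade 335,388.89; Delacroix 58,484.18; Kowalski 270,936.93.
Cap binds for Andrade ($174,400); residual $490,410 reallocated over remaining days 276.
Shares after redistribution: Delacroix 87,065.54 → $87,070; Kowalski 403,344.46 → $403,340.

Andrade: $174,400 · Delacroix: $87,070 · Kowalski: $403,340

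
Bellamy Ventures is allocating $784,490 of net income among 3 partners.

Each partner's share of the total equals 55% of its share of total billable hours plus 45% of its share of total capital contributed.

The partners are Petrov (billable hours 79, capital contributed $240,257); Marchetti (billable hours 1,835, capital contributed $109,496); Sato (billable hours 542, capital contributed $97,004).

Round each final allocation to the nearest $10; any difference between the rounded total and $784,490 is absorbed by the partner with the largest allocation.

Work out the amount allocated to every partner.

Petrov: $203,730 | Marchetti: $408,890 | Sato: $171,870

Totals — billable hours 2,456, capital contributed 446,757.
Composite weights (55% billable hours + 45% capital contributed): Petrov 0.2597; Marchetti 0.5212; Sato 0.2191.
Raw shares: Petrov 203,726.08; Marchetti 408,894.42; Sato 171,869.50.
At nearest $10: Petrov $203,730; Marchetti $408,890; Sato $171,870. Sum = $784,490.
Sum already equals the total — no adjustment.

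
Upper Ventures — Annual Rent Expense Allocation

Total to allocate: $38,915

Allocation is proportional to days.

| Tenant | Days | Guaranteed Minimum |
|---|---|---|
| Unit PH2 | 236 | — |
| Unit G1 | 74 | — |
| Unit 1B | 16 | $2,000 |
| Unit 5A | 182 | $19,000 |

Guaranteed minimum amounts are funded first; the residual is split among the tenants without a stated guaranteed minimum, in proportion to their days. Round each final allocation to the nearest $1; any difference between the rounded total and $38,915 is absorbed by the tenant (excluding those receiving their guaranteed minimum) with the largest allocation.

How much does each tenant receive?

Unit PH2: $13,639; Unit G1: $4,276; Unit 1B: $2,000; Unit 5A: $19,000

Minimums first: Unit 1B $2,000; Unit 5A $19,000. Residual $17,915.
Residual split over remaining days 310: Unit PH2 13,638.52 → $13,639; Unit G1 4,276.48 → $4,276.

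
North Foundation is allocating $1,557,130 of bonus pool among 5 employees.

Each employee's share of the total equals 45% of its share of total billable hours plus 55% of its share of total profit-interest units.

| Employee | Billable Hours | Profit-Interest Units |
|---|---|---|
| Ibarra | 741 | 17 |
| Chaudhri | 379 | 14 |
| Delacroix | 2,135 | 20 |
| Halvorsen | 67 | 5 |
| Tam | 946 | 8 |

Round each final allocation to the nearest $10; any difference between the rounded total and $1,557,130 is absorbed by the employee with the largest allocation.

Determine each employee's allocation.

Totals — billable hours 4,268, profit-interest units 64.
Combined weights (45% billable hours + 55% profit-interest units): Ibarra 0.2242; Chaudhri 0.1603; Delacroix 0.3970; Halvorsen 0.0500; Tam 0.1685.
Proportional shares: Ibarra 349,142.30; Chaudhri 249,565.38; Delacroix 618,150.15; Halvorsen 77,907.81; Tam 262,364.37.
Rounded to nearest $10: Ibarra $349,140; Chaudhri $249,570; Delacroix $618,150; Halvorsen $77,910; Tam $262,360. Sum = $1,557,130.
Sum already equals the total — no adjustment.

Ibarra: $349,140; Chaudhri: $249,570; Delacroix: $618,150; Halvorsen: $77,910; Tam: $262,360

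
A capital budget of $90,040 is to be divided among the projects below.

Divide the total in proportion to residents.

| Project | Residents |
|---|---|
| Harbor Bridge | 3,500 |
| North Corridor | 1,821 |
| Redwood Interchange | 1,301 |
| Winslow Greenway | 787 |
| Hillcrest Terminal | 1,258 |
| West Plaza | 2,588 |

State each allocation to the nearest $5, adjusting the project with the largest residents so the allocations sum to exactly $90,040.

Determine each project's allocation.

Harbor Bridge: $27,995; North Corridor: $14,570; Redwood Interchange: $10,410; Winslow Greenway: $6,295; Hillcrest Terminal: $10,065; West Plaza: $20,705

Residents total: 11,255.
Raw shares: Harbor Bridge 3,500/11,255 × $90,040 = 28,000.00; North Corridor 1,821/11,255 × $90,040 = 14,568.00; Redwood Interchange 1,301/11,255 × $90,040 = 10,408.00; Winslow Greenway 787/11,255 × $90,040 = 6,296.00; Hillcrest Terminal 1,258/11,255 × $90,040 = 10,064.00; West Plaza 2,588/11,255 × $90,040 = 20,704.00.
After rounding ($5): Harbor Bridge $28,000; North Corridor $14,570; Redwood Interchange $10,410; Winslow Greenway $6,295; Hillcrest Terminal $10,065; West Plaza $20,705. Sum = $90,045.
Difference $90,040 − $90,045 = −$5 applied to largest residents (Harbor Bridge): Harbor Bridge becomes $27,995.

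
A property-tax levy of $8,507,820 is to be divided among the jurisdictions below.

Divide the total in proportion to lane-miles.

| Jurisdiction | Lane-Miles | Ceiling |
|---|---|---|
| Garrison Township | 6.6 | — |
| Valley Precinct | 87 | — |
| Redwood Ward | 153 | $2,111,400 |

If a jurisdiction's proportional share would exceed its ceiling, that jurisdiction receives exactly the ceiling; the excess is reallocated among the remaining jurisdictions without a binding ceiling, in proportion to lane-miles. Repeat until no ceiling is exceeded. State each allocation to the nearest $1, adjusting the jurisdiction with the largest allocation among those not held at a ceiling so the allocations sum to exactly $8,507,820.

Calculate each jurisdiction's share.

Garrison Township: $451,030 · Valley Precinct: $5,945,390 · Redwood Ward: $2,111,400

Lane-miles total: 246.6.
Pro-rata shares before constraints: Garrison Township 227,703.21; Valley Precinct 3,001,542.34; Redwood Ward 5,278,574.45.
Cap binds for Redwood Ward ($2,111,400); remaining pool $6,396,420 reallocated over remaining lane-miles 93.6.
Shares after redistribution: Garrison Township 451,029.62 → $451,030; Valley Precinct 5,945,390.38 → $5,945,390.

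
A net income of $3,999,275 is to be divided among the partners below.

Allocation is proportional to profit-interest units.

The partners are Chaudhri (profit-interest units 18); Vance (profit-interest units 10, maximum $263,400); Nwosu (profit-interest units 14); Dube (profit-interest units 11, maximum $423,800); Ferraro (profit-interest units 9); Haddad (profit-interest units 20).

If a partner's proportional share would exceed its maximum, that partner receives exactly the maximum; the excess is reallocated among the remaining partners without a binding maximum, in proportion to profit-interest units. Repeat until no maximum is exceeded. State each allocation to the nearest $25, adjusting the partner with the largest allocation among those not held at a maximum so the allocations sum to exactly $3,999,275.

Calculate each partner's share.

Profit-interest units total: 82.
Unconstrained shares: Chaudhri 877,889.63; Vance 487,716.46; Nwosu 682,803.05; Dube 536,488.11; Ferraro 438,944.82; Haddad 975,432.93.
Capped: Vance ($263,400), Dube ($423,800); balance $3,312,075 reallocated over remaining profit-interest units 61.
Redistributed shares: Chaudhri 977,333.61 → $977,325; Nwosu 760,148.36 → $760,150; Ferraro 488,666.80 → $488,675; Haddad 1,085,926.23 → $1,085,925.

Chaudhri: $977,325 | Vance: $263,400 | Nwosu: $760,150 | Dube: $423,800 | Ferraro: $488,675 | Haddad: $1,085,925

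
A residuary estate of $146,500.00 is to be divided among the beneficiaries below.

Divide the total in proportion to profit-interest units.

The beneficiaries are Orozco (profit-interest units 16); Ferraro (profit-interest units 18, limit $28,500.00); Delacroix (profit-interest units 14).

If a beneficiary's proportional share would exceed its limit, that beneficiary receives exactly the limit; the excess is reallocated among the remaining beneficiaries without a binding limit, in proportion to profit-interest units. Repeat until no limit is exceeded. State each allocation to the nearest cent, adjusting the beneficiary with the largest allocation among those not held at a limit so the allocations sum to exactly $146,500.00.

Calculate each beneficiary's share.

Orozco: $62,933.33; Ferraro: $28,500.00; Delacroix: $55,066.67

Total profit-interest units = 48.
Proportional shares (ignoring caps): Orozco 48,833.3333; Ferraro 54,937.5000; Delacroix 42,729.1667.
Cap binds for Ferraro ($28,500.00); balance $118,000.00 reallocated over remaining profit-interest units 30.
Redistributed shares: Orozco 62,933.3333 → $62,933.33; Delacroix 55,066.6667 → $55,066.67.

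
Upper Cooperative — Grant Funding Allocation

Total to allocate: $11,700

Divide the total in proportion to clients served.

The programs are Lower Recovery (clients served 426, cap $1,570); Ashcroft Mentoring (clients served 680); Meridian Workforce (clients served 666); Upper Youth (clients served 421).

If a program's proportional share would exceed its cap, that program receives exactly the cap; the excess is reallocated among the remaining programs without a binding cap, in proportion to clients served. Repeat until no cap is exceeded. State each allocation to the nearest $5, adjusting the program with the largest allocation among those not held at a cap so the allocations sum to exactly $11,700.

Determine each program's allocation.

Lower Recovery: $1,570; Ashcroft Mentoring: $3,895; Meridian Workforce: $3,820; Upper Youth: $2,415

Sum of clients served: 2,193.
Unconstrained shares: Lower Recovery 2,272.78; Ashcroft Mentoring 3,627.91; Meridian Workforce 3,553.21; Upper Youth 2,246.10.
Held at cap: Lower Recovery ($1,570); balance $10,130 reallocated over remaining clients served 1,767.
Redistributed shares: Ashcroft Mentoring 3,898.36 → $3,900; Meridian Workforce 3,818.10 → $3,820; Upper Youth 2,413.54 → $2,415.
Rounding difference −$5 applied to Ashcroft Mentoring → $3,895.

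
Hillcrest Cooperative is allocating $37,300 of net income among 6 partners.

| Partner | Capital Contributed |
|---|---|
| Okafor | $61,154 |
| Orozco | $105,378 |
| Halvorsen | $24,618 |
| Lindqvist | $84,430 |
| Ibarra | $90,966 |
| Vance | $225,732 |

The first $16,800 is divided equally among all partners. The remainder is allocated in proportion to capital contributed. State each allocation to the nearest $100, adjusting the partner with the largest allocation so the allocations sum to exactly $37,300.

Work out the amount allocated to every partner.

$16,800 shared equally gives $2,800 per partner.
Remainder $20,500 by capital contributed (total 592,278): Okafor 2,116.67 → $2,100; Orozco 3,647.36 → $3,600; Halvorsen 852.08 → $900; Lindqvist 2,922.30 → $2,900; Ibarra 3,148.53 → $3,100; Vance 7,813.06 → $7,800.
Rounding difference +$100 on remainder applied to Vance.
Totals: Okafor $2,800 + $2,100 = $4,900; Orozco $2,800 + $3,600 = $6,400; Halvorsen $2,800 + $900 = $3,700; Lindqvist $2,800 + $2,900 = $5,700; Ibarra $2,800 + $3,100 = $5,900; Vance $2,800 + $7,900 = $10,700.

Okafor: $4,900; Orozco: $6,400; Halvorsen: $3,700; Lindqvist: $5,700; Ibarra: $5,900; Vance: $10,700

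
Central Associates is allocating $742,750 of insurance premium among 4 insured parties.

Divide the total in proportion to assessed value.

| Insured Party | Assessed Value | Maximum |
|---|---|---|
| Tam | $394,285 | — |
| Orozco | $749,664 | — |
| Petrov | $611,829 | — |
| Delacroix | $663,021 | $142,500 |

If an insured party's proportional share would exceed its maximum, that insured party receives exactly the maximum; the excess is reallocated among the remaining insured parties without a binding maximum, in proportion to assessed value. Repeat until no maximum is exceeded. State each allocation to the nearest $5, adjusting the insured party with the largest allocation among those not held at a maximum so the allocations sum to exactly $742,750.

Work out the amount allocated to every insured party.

Total assessed value = 2,418,799.
Proportional shares (ignoring caps): Tam 121,074.63; Orozco 230,202.24; Petrov 187,876.71; Delacroix 203,596.43.
Held at cap: Delacroix ($142,500); residual $600,250 reallocated over remaining assessed value 1,755,778.
Remaining shares: Tam 134,794.70 → $134,795; Orozco 256,288.56 → $256,290; Petrov 209,166.74 → $209,165.

Tam: $134,795 · Orozco: $256,290 · Petrov: $209,165 · Delacroix: $142,500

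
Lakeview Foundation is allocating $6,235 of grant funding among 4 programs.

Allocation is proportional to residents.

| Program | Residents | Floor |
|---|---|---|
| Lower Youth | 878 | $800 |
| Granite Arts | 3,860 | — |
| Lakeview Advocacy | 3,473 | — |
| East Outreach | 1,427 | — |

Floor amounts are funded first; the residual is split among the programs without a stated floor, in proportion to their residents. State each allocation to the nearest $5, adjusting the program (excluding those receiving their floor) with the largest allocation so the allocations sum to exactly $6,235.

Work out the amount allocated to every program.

Minimums first: Lower Youth $800. Residual $5,435.
Residual split over remaining residents 8,760: Granite Arts 2,394.87 → $2,395; Lakeview Advocacy 2,154.77 → $2,155; East Outreach 885.36 → $885.

Lower Youth: $800 · Granite Arts: $2,395 · Lakeview Advocacy: $2,155 · East Outreach: $885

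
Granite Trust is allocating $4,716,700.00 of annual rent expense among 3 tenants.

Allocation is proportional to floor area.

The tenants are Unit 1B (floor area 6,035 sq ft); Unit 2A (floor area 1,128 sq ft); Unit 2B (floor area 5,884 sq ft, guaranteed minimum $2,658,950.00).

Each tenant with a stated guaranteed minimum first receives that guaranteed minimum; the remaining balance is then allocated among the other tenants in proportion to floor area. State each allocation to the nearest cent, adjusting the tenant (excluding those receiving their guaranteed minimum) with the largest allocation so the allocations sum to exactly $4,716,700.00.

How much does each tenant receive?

Unit 1B: $1,733,703.93 | Unit 2A: $324,046.07 | Unit 2B: $2,658,950.00

Fund the minimums — Unit 2B $2,658,950.00. Residual $2,057,750.00.
Residual split over remaining floor area 7,163: Unit 1B 1,733,703.9299 → $1,733,703.93; Unit 2A 324,046.0701 → $324,046.07.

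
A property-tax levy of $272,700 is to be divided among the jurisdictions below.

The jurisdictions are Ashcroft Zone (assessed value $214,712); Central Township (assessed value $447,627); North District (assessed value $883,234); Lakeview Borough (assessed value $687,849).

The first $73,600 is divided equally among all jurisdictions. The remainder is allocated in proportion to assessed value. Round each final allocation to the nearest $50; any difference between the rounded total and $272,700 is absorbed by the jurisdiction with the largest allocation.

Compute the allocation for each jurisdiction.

Equal tier: $73,600 ÷ 4 = $18,400 apiece.
Remainder $199,100 by assessed value (total 2,233,422): Ashcroft Zone 19,140.65 → $19,150; Central Township 39,904.03 → $39,900; North District 78,736.53 → $78,750; Lakeview Borough 61,318.79 → $61,300.
Totals: Ashcroft Zone $18,400 + $19,150 = $37,550; Central Township $18,400 + $39,900 = $58,300; North District $18,400 + $78,750 = $97,150; Lakeview Borough $18,400 + $61,300 = $79,700.

Ashcroft Zone: $37,550 | Central Township: $58,300 | North District: $97,150 | Lakeview Borough: $79,700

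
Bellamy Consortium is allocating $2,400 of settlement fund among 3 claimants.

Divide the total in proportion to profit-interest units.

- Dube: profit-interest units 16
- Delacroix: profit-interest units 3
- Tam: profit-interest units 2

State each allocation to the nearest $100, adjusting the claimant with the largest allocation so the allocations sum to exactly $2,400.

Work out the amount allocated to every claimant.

Combined profit-interest units = 21.
Unrounded shares: Dube 16/21 × $2,400 = 1,828.57; Delacroix 3/21 × $2,400 = 342.86; Tam 2/21 × $2,400 = 228.57.
At nearest $100: Dube $1,800; Delacroix $300; Tam $200. Sum = $2,300.
Difference $2,400 − $2,300 = +$100 applied to largest allocation (Dube): Dube becomes $1,900.

Dube: $1,900; Delacroix: $300; Tam: $200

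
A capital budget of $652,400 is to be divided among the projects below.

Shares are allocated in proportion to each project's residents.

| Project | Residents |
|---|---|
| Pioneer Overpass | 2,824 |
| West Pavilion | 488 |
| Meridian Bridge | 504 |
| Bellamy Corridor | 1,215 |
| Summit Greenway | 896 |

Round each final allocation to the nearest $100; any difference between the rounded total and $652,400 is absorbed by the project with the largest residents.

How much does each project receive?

Pioneer Overpass: $310,900 | West Pavilion: $53,700 | Meridian Bridge: $55,500 | Bellamy Corridor: $133,700 | Summit Greenway: $98,600

Total residents = 5,927.
Unrounded shares: Pioneer Overpass 2,824/5,927 × $652,400 = 310,844.88; West Pavilion 488/5,927 × $652,400 = 53,715.40; Meridian Bridge 504/5,927 × $652,400 = 55,476.56; Bellamy Corridor 1,215/5,927 × $652,400 = 133,738.15; Summit Greenway 896/5,927 × $652,400 = 98,625.00.
Rounded to nearest $100: Pioneer Overpass $310,800; West Pavilion $53,700; Meridian Bridge $55,500; Bellamy Corridor $133,700; Summit Greenway $98,600. Sum = $652,300.
Difference $652,400 − $652,300 = +$100 applied to largest residents (Pioneer Overpass): Pioneer Overpass becomes $310,900.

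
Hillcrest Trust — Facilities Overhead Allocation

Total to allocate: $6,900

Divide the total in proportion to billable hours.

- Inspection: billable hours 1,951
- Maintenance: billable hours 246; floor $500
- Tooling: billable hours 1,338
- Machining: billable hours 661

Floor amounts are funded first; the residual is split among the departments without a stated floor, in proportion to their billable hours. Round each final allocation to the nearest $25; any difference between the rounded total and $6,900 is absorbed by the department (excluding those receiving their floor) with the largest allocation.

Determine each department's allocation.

Inspection: $3,150 · Maintenance: $500 · Tooling: $2,175 · Machining: $1,075

Minimums first: Maintenance $500. Residual $6,400.
Residual split over remaining billable hours 3,950: Inspection 3,161.11 → $3,150; Tooling 2,167.90 → $2,175; Machining 1,070.99 → $1,075.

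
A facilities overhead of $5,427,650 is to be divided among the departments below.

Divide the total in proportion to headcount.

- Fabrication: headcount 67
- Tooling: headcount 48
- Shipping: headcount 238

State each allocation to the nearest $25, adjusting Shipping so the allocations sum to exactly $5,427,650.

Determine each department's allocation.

Fabrication: $1,030,175 · Tooling: $738,025 · Shipping: $3,659,450

Combined headcount = 353.
Proportional shares: Fabrication 67/353 × $5,427,650 = 1,030,177.20; Tooling 48/353 × $5,427,650 = 738,037.39; Shipping 238/353 × $5,427,650 = 3,659,435.41.
After rounding ($25): Fabrication $1,030,175; Tooling $738,025; Shipping $3,659,425. Sum = $5,427,625.
Difference $5,427,650 − $5,427,625 = +$25 applied to Shipping: Shipping becomes $3,659,450.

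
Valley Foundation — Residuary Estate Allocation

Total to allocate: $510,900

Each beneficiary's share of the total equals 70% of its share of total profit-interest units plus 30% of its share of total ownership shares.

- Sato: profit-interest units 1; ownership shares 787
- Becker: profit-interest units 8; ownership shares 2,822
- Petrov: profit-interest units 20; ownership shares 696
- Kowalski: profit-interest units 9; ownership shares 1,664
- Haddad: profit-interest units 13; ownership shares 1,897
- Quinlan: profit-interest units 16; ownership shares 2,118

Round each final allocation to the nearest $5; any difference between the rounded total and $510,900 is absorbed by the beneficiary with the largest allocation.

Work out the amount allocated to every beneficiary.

Profit-interest units total 67; ownership shares total 9,984.
Composite weights (70% profit-interest units + 30% ownership shares): Sato 0.0341; Becker 0.1684; Petrov 0.2299; Kowalski 0.1440; Haddad 0.1928; Quinlan 0.2308.
Proportional shares: Sato 17,419.44; Becker 86,024.20; Petrov 117,439.91; Kowalski 73,584.85; Haddad 98,512.81; Quinlan 117,918.79.
After rounding ($5): Sato $17,420; Becker $86,025; Petrov $117,440; Kowalski $73,585; Haddad $98,515; Quinlan $117,920. Sum = $510,905.
Difference $510,900 − $510,905 = −$5 applied to largest allocation (Quinlan): Quinlan becomes $117,915.

Sato: $17,420 · Becker: $86,025 · Petrov: $117,440 · Kowalski: $73,585 · Haddad: $98,515 · Quinlan: $117,915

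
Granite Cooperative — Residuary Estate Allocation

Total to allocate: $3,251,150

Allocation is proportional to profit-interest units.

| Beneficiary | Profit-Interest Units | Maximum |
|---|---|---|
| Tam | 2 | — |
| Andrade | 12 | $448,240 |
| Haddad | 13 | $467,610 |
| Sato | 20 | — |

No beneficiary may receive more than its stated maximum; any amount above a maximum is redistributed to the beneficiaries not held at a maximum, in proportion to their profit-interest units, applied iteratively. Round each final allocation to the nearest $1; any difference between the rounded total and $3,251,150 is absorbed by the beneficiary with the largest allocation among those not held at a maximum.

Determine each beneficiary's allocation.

Tam: $212,300 | Andrade: $448,240 | Haddad: $467,610 | Sato: $2,123,000

Total profit-interest units = 47.
Pro-rata shares before constraints: Tam 138,346.81; Andrade 830,080.85; Haddad 899,254.26; Sato 1,383,468.09.
Capped: Andrade ($448,240), Haddad ($467,610); remaining pool $2,335,300 reallocated over remaining profit-interest units 22.
Shares after redistribution: Tam 212,300.00 → $212,300; Sato 2,123,000.00 → $2,123,000.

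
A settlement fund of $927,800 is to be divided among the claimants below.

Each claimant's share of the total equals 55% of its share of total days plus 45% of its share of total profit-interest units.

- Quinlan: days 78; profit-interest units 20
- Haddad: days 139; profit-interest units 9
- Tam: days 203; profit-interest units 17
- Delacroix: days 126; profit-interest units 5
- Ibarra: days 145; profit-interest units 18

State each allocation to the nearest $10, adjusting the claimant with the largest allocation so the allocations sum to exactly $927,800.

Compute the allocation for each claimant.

Quinlan: $178,620 | Haddad: $157,110 | Tam: $252,770 | Delacroix: $123,300 | Ibarra: $216,000

Days total 691; profit-interest units total 69.
Composite weights (55% days + 45% profit-interest units): Quinlan 0.1925; Haddad 0.1693; Tam 0.2724; Delacroix 0.1329; Ibarra 0.2328.
Proportional shares: Quinlan 178,618.87; Haddad 157,106.61; Tam 252,776.32; Delacroix 123,302.89; Ibarra 215,995.32.
Rounded to nearest $10: Quinlan $178,620; Haddad $157,110; Tam $252,780; Delacroix $123,300; Ibarra $216,000. Sum = $927,810.
Difference $927,800 − $927,810 = −$10 applied to largest allocation (Tam): Tam becomes $252,770.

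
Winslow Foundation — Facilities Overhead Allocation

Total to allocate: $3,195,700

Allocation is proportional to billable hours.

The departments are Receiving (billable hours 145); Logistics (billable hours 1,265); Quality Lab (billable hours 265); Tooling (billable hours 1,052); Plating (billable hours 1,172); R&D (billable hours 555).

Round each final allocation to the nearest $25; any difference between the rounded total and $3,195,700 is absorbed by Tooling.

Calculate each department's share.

Combined billable hours = 4,454.
Proportional shares: Receiving 145/4,454 × $3,195,700 = 104,036.04; Logistics 1,265/4,454 × $3,195,700 = 907,624.72; Quality Lab 265/4,454 × $3,195,700 = 190,134.82; Tooling 1,052/4,454 × $3,195,700 = 754,799.37; Plating 1,172/4,454 × $3,195,700 = 840,898.16; R&D 555/4,454 × $3,195,700 = 398,206.89.
At nearest $25: Receiving $104,025; Logistics $907,625; Quality Lab $190,125; Tooling $754,800; Plating $840,900; R&D $398,200. Sum = $3,195,675.
Difference $3,195,700 − $3,195,675 = +$25 applied to Tooling: Tooling becomes $754,825.

Receiving: $104,025 | Logistics: $907,625 | Quality Lab: $190,125 | Tooling: $754,825 | Plating: $840,900 | R&D: $398,200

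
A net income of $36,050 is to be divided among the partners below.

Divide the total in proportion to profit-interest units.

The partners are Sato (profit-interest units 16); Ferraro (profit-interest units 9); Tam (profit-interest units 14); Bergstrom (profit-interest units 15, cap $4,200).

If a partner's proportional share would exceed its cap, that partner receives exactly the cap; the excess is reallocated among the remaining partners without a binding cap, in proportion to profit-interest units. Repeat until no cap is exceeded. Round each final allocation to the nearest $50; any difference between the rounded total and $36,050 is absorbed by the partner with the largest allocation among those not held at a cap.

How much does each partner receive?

Total profit-interest units = 54.
Pro-rata shares before constraints: Sato 10,681.48; Ferraro 6,008.33; Tam 9,346.30; Bergstrom 10,013.89.
Capped: Bergstrom ($4,200); remaining pool $31,850 reallocated over remaining profit-interest units 39.
Remaining shares: Sato 13,066.67 → $13,050; Ferraro 7,350.00 → $7,350; Tam 11,433.33 → $11,450.

Sato: $13,050; Ferraro: $7,350; Tam: $11,450; Bergstrom: $4,200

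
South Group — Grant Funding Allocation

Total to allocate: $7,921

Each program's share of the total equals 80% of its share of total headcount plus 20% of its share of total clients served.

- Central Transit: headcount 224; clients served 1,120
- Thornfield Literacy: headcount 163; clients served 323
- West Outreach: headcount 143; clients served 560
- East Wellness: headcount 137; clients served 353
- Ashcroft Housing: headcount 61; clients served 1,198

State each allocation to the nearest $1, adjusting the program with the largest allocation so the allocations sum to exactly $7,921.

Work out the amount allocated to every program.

Totals — headcount 728, clients served 3,554.
Composite weights (80% headcount + 20% clients served): Central Transit 0.3092; Thornfield Literacy 0.1973; West Outreach 0.1887; East Wellness 0.1704; Ashcroft Housing 0.1344.
Proportional shares: Central Transit 2,449.03; Thornfield Literacy 1,562.79; West Outreach 1,494.35; East Wellness 1,349.85; Ashcroft Housing 1,064.98.
After rounding ($1): Central Transit $2,449; Thornfield Literacy $1,563; West Outreach $1,494; East Wellness $1,350; Ashcroft Housing $1,065. Sum = $7,921.
Rounded total matches; no reconciliation needed.

Central Transit: $2,449 · Thornfield Literacy: $1,563 · West Outreach: $1,494 · East Wellness: $1,350 · Ashcroft Housing: $1,065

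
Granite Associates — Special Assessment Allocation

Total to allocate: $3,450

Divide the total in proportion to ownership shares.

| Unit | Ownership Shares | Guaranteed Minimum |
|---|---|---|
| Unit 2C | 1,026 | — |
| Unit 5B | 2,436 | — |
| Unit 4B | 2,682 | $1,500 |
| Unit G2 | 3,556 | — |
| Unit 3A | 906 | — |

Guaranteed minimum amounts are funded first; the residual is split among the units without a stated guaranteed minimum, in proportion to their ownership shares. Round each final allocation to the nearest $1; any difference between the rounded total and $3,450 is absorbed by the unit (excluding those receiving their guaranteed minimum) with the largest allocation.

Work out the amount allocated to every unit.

Fund the minimums — Unit 4B $1,500. Balance $1,950.
Balance split over remaining ownership shares 7,924: Unit 2C 252.49 → $252; Unit 5B 599.47 → $599; Unit G2 875.09 → $875; Unit 3A 222.96 → $223.
Rounding difference +$1 applied to Unit G2 → $876.

Unit 2C: $252 | Unit 5B: $599 | Unit 4B: $1,500 | Unit G2: $876 | Unit 3A: $223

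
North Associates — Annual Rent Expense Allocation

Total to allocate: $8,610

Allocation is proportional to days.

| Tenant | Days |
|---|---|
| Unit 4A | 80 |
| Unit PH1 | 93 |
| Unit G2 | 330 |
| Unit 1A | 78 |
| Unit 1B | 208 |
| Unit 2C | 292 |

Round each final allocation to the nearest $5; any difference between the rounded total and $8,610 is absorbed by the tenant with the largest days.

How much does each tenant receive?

Days total: 1,081.
Unrounded shares: Unit 4A 80/1,081 × $8,610 = 637.19; Unit PH1 93/1,081 × $8,610 = 740.73; Unit G2 330/1,081 × $8,610 = 2,628.40; Unit 1A 78/1,081 × $8,610 = 621.26; Unit 1B 208/1,081 × $8,610 = 1,656.69; Unit 2C 292/1,081 × $8,610 = 2,325.74.
At nearest $5: Unit 4A $635; Unit PH1 $740; Unit G2 $2,630; Unit 1A $620; Unit 1B $1,655; Unit 2C $2,325. Sum = $8,605.
Difference $8,610 − $8,605 = +$5 applied to largest days (Unit G2): Unit G2 becomes $2,635.

Unit 4A: $635; Unit PH1: $740; Unit G2: $2,635; Unit 1A: $620; Unit 1B: $1,655; Unit 2C: $2,325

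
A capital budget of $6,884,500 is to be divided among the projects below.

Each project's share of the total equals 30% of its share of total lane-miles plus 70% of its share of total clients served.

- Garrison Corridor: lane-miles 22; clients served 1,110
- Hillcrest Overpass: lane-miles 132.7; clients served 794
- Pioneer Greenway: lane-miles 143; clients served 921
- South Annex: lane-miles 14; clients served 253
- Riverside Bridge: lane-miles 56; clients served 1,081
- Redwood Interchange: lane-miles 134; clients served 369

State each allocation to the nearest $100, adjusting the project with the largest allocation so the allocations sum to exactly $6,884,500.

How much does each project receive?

Totals — lane-miles 501.7, clients served 4,528.
Blended shares (30% lane-miles + 70% clients served): Garrison Corridor 0.1848; Hillcrest Overpass 0.2021; Pioneer Greenway 0.2279; South Annex 0.0475; Riverside Bridge 0.2006; Redwood Interchange 0.1372.
Proportional shares: Garrison Corridor 1,271,940.37; Hillcrest Overpass 1,391,340.65; Pioneer Greenway 1,568,908.78; South Annex 326,901.72; Riverside Bridge 1,381,043.58; Redwood Interchange 944,364.90.
At nearest $100: Garrison Corridor $1,271,900; Hillcrest Overpass $1,391,300; Pioneer Greenway $1,568,900; South Annex $326,900; Riverside Bridge $1,381,000; Redwood Interchange $944,400. Sum = $6,884,400.
Difference $6,884,500 − $6,884,400 = +$100 applied to largest allocation (Pioneer Greenway): Pioneer Greenway becomes $1,569,000.

Garrison Corridor: $1,271,900 | Hillcrest Overpass: $1,391,300 | Pioneer Greenway: $1,569,000 | South Annex: $326,900 | Riverside Bridge: $1,381,000 | Redwood Interchange: $944,400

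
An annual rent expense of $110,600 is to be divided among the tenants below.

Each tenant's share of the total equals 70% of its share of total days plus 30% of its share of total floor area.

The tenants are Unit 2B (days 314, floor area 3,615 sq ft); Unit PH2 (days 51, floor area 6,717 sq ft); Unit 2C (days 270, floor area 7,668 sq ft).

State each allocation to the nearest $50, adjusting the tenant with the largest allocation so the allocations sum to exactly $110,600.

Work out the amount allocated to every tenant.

Totals — days 635, floor area 18,000.
Composite weights (70% days + 30% floor area): Unit 2B 0.4064; Unit PH2 0.1682; Unit 2C 0.4254.
Pro-rata amounts: Unit 2B 44,946.93; Unit PH2 18,599.65; Unit 2C 47,053.42.
After rounding ($50): Unit 2B $44,950; Unit PH2 $18,600; Unit 2C $47,050. Sum = $110,600.
Rounded total matches; no reconciliation needed.

Unit 2B: $44,950 | Unit PH2: $18,600 | Unit 2C: $47,050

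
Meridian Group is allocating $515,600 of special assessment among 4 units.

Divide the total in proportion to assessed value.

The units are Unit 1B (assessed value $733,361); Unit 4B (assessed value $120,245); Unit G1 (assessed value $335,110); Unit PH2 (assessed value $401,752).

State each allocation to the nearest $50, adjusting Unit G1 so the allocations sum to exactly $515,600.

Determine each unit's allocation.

Combined assessed value = 1,590,468.
Unrounded shares: Unit 1B 733,361/1,590,468 × $515,600 = 237,741.93; Unit 4B 120,245/1,590,468 × $515,600 = 38,981.18; Unit G1 335,110/1,590,468 × $515,600 = 108,636.40; Unit PH2 401,752/1,590,468 × $515,600 = 130,240.49.
Rounded to nearest $50: Unit 1B $237,750; Unit 4B $39,000; Unit G1 $108,650; Unit PH2 $130,250. Sum = $515,650.
Difference $515,600 − $515,650 = −$50 applied to Unit G1: Unit G1 becomes $108,600.

Unit 1B: $237,750 · Unit 4B: $39,000 · Unit G1: $108,600 · Unit PH2: $130,250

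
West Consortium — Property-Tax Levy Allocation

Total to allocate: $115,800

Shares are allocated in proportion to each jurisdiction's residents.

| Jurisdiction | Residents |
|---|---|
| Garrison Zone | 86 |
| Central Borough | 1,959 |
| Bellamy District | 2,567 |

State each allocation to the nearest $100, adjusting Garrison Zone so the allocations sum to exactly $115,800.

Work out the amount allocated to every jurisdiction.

Garrison Zone: $2,100 | Central Borough: $49,200 | Bellamy District: $64,500

Total residents = 4,612.
Pro-rata amounts: Garrison Zone 86/4,612 × $115,800 = 2,159.32; Central Borough 1,959/4,612 × $115,800 = 49,187.38; Bellamy District 2,567/4,612 × $115,800 = 64,453.30.
After rounding ($100): Garrison Zone $2,200; Central Borough $49,200; Bellamy District $64,500. Sum = $115,900.
Difference $115,800 − $115,900 = −$100 applied to Garrison Zone: Garrison Zone becomes $2,100.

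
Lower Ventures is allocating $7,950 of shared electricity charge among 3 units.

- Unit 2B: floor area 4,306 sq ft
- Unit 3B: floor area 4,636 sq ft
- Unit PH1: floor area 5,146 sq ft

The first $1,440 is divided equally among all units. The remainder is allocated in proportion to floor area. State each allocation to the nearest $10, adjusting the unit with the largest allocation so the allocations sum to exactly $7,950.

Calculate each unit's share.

Unit 2B: $2,470 · Unit 3B: $2,620 · Unit PH1: $2,860

First tranche $1,440 split equally: $480 each.
Remainder $6,510 by floor area (total 14,088): Unit 2B 1,989.78 → $1,990; Unit 3B 2,142.27 → $2,140; Unit PH1 2,377.94 → $2,380.
Totals: Unit 2B $480 + $1,990 = $2,470; Unit 3B $480 + $2,140 = $2,620; Unit PH1 $480 + $2,380 = $2,860.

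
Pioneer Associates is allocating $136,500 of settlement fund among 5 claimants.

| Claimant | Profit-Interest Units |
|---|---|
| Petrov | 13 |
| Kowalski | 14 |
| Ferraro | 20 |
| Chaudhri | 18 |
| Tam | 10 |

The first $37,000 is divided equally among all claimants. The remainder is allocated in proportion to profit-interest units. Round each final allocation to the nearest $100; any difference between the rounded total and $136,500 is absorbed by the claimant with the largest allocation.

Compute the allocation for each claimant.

Petrov: $24,600; Kowalski: $26,000; Ferraro: $33,900; Chaudhri: $31,300; Tam: $20,700

First tranche $37,000 split equally: $7,400 each.
Remainder $99,500 by profit-interest units (total 75): Petrov 17,246.67 → $17,200; Kowalski 18,573.33 → $18,600; Ferraro 26,533.33 → $26,500; Chaudhri 23,880.00 → $23,900; Tam 13,266.67 → $13,300.
Totals: Petrov $7,400 + $17,200 = $24,600; Kowalski $7,400 + $18,600 = $26,000; Ferraro $7,400 + $26,500 = $33,900; Chaudhri $7,400 + $23,900 = $31,300; Tam $7,400 + $13,300 = $20,700.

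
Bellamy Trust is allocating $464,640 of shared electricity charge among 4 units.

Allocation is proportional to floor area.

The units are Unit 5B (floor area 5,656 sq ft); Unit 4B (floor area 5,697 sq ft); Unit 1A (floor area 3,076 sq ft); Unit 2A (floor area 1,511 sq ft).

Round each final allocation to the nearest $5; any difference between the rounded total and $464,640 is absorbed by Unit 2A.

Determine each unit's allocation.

Combined floor area = 15,940.
Pro-rata amounts: Unit 5B 5,656/15,940 × $464,640 = 164,868.50; Unit 4B 5,697/15,940 × $464,640 = 166,063.62; Unit 1A 3,076/15,940 × $464,640 = 89,663.28; Unit 2A 1,511/15,940 × $464,640 = 44,044.61.
Rounded to nearest $5: Unit 5B $164,870; Unit 4B $166,065; Unit 1A $89,665; Unit 2A $44,045. Sum = $464,645.
Difference $464,640 − $464,645 = −$5 applied to Unit 2A: Unit 2A becomes $44,040.

Unit 5B: $164,870 | Unit 4B: $166,065 | Unit 1A: $89,665 | Unit 2A: $44,040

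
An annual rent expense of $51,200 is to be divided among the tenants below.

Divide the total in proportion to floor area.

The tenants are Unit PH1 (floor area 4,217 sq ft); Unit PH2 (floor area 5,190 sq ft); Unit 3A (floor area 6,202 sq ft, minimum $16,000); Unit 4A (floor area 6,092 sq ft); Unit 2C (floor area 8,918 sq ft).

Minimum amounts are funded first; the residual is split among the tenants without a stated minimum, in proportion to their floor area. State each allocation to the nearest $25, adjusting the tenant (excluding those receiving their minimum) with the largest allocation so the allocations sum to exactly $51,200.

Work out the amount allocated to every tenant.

Unit PH1: $6,075 | Unit PH2: $7,475 | Unit 3A: $16,000 | Unit 4A: $8,775 | Unit 2C: $12,875

Guaranteed amounts: Unit 3A $16,000. Remaining pool $35,200.
Remaining pool split over remaining floor area 24,417: Unit PH1 6,079.31 → $6,075; Unit PH2 7,482.00 → $7,475; Unit 4A 8,782.34 → $8,775; Unit 2C 12,856.35 → $12,850.
Rounding difference +$25 applied to Unit 2C → $12,875.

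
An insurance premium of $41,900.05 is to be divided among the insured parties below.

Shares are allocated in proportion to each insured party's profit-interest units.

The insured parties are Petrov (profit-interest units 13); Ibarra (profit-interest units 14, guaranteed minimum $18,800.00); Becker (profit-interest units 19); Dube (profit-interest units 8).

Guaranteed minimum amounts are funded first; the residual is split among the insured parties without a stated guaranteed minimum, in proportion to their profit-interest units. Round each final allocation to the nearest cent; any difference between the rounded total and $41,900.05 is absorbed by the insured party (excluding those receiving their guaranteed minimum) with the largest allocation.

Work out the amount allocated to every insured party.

Petrov: $7,507.52 · Ibarra: $18,800.00 · Becker: $10,972.52 · Dube: $4,620.01

Fund the minimums — Ibarra $18,800.00. Balance $23,100.05.
Balance split over remaining profit-interest units 40: Petrov 7,507.5162 → $7,507.52; Becker 10,972.5238 → $10,972.52; Dube 4,620.0100 → $4,620.01.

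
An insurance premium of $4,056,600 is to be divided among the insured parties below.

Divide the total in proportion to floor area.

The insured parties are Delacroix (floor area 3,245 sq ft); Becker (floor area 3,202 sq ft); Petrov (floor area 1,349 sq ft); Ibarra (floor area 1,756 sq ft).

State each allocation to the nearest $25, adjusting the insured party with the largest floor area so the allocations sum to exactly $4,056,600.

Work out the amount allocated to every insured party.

Delacroix: $1,378,100; Becker: $1,359,850; Petrov: $572,900; Ibarra: $745,750

Floor area total: 3,245 + 3,202 + 1,349 + 1,756 = 9,552.
Raw shares: Delacroix 1,378,105.84; Becker 1,359,844.35; Petrov 572,901.32; Ibarra 745,748.49.
At nearest $25: Delacroix $1,378,100; Becker $1,359,850; Petrov $572,900; Ibarra $745,750. Sum = $4,056,600.
Sum already equals the total — no adjustment.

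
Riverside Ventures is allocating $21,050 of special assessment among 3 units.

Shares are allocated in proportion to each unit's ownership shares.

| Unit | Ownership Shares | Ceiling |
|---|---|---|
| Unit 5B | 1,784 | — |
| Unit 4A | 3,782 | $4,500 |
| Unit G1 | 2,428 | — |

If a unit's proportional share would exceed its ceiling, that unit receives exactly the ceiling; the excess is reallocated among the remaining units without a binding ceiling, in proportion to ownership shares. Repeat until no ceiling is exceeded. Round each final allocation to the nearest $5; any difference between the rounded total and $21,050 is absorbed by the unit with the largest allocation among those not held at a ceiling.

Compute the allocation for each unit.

Unit 5B: $7,010 · Unit 4A: $4,500 · Unit G1: $9,540

Total ownership shares = 7,994.
Pro-rata shares before constraints: Unit 5B 4,697.67; Unit 4A 9,958.86; Unit G1 6,393.47.
Capped: Unit 4A ($4,500); balance $16,550 reallocated over remaining ownership shares 4,212.
Redistributed shares: Unit 5B 7,009.78 → $7,010; Unit G1 9,540.22 → $9,540.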